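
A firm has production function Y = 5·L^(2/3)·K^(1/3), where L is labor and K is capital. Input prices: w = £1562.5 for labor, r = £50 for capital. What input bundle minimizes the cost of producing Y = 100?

L* = 8, K* = 125

Cost minimization requires the marginal rate of technical substitution to equal the input-price ratio: MP_L/MP_K = w/r.
Here MP_L/MP_K = (2/3)·(K/L)/(1/3) = 2·(K/L). Setting this equal to 1562.5/50 = 31.25 gives K = 15.625L.
Substituting into Y = 100: 5·L^(2/3)·(15.625L)^(1/3) = 100.
Solving, L = 8 and K = 125.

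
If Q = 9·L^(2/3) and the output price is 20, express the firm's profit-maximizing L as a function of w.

L(w) = 1728000/w³

MP_L = (2/3)·9·L^(-1/3) = 6·L^(-1/3).
Setting P·MP_L = w: 120·L^(-1/3) = w.
Solving for L: L^(-1/3) = w/120, so L = (120/w)^(3).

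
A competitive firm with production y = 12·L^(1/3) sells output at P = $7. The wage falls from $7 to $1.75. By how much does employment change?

ΔL = 56

From P·MP_L = w with MP_L = 4·L^(-2/3), the labor demand is L(w) = (28/w)^(3/2).
At w = 7: L = 8. At w = 1.75: L = 64.
ΔL = 64 − 8 = 56.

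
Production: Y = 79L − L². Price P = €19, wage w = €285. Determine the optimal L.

The marginal product of L is MP_L = 79 − 2L.
A price-taking firm hires until the value of the marginal product equals the wage: P·MP_L = w, so 19·(79 − 2L) = 285.
Then 79 − 2L = 15, giving L = 32.

L* = 32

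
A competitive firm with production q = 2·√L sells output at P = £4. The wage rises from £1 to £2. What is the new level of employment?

From P·MP_L = w with MP_L = L^(-1/2), the labor demand is L(w) = (4/w)^(2).
At w = 1: L = 16. At w = 2: L = 4.

L* = 4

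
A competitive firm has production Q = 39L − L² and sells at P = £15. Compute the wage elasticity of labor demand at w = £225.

ε = -0.625

From P·MP_L = w with MP_L = 39 − 2L, labor demand is L(w) = (39 − w/15)/2.
dL/dw = −1/(30) = -1/30.
At w = 225, L = 12, so ε = (dL/dw)·(w/L) = (-1/30)·(225/12) = -0.625.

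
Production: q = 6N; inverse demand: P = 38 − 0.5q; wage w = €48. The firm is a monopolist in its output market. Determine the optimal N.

N* = 5

Marginal revenue from the inverse demand is MR = 38 − q.
The marginal product is MP_N = 6.
A monopolist hires until marginal revenue product equals the wage: MR·MP_N = w.
(38 − 6N)·6 = 48, so N = 5.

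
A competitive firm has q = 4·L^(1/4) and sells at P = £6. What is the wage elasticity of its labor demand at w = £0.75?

MP_L = (1/4)·4·L^(-3/4), so P·MP_L = w gives 6·L^(-3/4) = w.
Solving, L(w) = (6/w)^(4/3). This is a constant-elasticity form: L ∝ w^(−4/3), so ε = −4/3.

ε = -4/3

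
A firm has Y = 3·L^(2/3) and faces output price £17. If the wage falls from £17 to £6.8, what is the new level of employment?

L* = 125

From P·MP_L = w with MP_L = 2·L^(-1/3), the labor demand is L(w) = (34/w)^(3).
At w = 17: L = 8. At w = 6.8: L = 125.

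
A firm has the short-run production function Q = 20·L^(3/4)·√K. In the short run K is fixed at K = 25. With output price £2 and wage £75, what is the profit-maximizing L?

L* = 16

With K = 25, MP_L = (3/4)·20·L^(-1/4)·25^(1/2) = 75·L^(-1/4).
Profit maximization for a price taker requires P·MP_L = w: 2·75·L^(-1/4) = 75.
So L^(-1/4) = 0.5, which gives L = 16.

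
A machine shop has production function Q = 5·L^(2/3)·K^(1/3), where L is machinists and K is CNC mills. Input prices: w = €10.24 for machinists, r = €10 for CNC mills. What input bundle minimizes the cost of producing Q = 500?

Cost minimization requires the marginal rate of technical substitution to equal the input-price ratio: MP_L/MP_K = w/r.
Here MP_L/MP_K = (2/3)·(K/L)/(1/3) = 2·(K/L). Setting this equal to 10.24/10 = 1.024 gives K = 0.512L.
Substituting into Q = 500: 5·L^(2/3)·(0.512L)^(1/3) = 500.
Solving, L = 125 and K = 64.

L* = 125, K* = 64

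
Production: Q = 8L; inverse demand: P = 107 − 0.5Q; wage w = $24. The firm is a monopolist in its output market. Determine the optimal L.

Marginal revenue from the inverse demand is MR = 107 − Q.
The marginal product is MP_L = 8.
A monopolist hires until marginal revenue product equals the wage: MR·MP_L = w.
(107 − 8L)·8 = 24, so L = 13.

L* = 13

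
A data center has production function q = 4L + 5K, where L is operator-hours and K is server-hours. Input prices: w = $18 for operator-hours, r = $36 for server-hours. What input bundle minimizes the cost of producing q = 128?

L* = 32, K* = 0

The inputs are perfect substitutes, so the firm uses whichever has the lower cost per unit of output.
Cost per unit of output via L is w/4 = 4.5; via K it is r/5 = 7.2. L is cheaper.
Producing q = 128 with L alone: L = 32, K = 0.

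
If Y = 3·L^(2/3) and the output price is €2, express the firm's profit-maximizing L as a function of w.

MP_L = (2/3)·3·L^(-1/3) = 2·L^(-1/3).
Setting P·MP_L = w: 4·L^(-1/3) = w.
Solving for L: L^(-1/3) = w/4, so L = (4/w)^(3).

L(w) = 64/w³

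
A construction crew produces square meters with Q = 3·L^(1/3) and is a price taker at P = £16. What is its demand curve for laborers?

L(w) = (16/w)^(3/2)

MP_L = (1/3)·3·L^(-2/3) = L^(-2/3).
Setting P·MP_L = w: 16·L^(-2/3) = w.
Solving for L: L^(-2/3) = w/16, so L = (16/w)^(3/2).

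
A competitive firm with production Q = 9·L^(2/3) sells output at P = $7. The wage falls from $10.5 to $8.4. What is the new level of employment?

L* = 125

From P·MP_L = w with MP_L = 6·L^(-1/3), the labor demand is L(w) = (42/w)^(3).
At w = 10.5: L = 64. At w = 8.4: L = 125.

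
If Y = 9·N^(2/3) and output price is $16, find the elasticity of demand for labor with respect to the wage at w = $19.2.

MP_N = (2/3)·9·N^(-1/3), so P·MP_N = w gives 96·N^(-1/3) = w.
Solving, N(w) = (96/w)^(3). This is a constant-elasticity form: N ∝ w^(−3), so ε = −3.

ε = -3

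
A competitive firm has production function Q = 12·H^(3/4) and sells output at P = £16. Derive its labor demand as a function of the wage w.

H(w) = (144/w)^(4)

MP_H = (3/4)·12·H^(-1/4) = 9·H^(-1/4).
Setting P·MP_H = w: 144·H^(-1/4) = w.
Solving for H: H^(-1/4) = w/144, so H = (144/w)^(4).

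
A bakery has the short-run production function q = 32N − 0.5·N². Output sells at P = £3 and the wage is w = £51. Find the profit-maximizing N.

N* = 15

The marginal product of N is MP_N = 32 − N.
A price-taking firm hires until the value of the marginal product equals the wage: P·MP_N = w, so 3·(32 − N) = 51.
Then 32 − N = 17, giving N = 15.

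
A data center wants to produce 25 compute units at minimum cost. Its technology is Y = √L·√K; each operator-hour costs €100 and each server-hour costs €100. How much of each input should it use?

L* = 25, K* = 25

Cost minimization requires the marginal rate of technical substitution to equal the input-price ratio: MP_L/MP_K = w/r.
Here MP_L/MP_K = (1/2)·(K/L)/(1/2) = (K/L). Setting this equal to 100/100 = 1 gives K = L.
Substituting into Y = 25: L^(1/2)·(L)^(1/2) = 25.
Solving, L = 25 and K = 25.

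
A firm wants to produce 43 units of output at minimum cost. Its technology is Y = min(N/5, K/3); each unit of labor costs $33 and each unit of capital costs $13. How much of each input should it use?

N* = 215, K* = 129

With a fixed-proportions technology, the cost-minimizing bundle uses no slack in either input: N/5 = K/3 = Y.
So N = 5·43 = 215 and K = 3·43 = 129.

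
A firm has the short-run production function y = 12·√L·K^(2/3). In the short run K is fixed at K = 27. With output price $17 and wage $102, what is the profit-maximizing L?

With K = 27, MP_L = (1/2)·12·L^(-1/2)·27^(2/3) = 54·L^(-1/2).
Profit maximization for a price taker requires P·MP_L = w: 17·54·L^(-1/2) = 102.
So L^(-1/2) = 1/9, which gives L = 81.

L* = 81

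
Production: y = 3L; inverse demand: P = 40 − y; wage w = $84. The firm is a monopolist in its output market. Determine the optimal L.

L* = 2

Marginal revenue from the inverse demand is MR = 40 − 2y.
The marginal product is MP_L = 3.
A monopolist hires until marginal revenue product equals the wage: MR·MP_L = w.
(40 − 6L)·3 = 84, so L = 2.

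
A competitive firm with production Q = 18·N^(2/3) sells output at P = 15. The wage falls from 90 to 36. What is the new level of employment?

N* = 125

From P·MP_N = w with MP_N = 12·N^(-1/3), the labor demand is N(w) = (180/w)^(3).
At w = 90: N = 8. At w = 36: N = 125.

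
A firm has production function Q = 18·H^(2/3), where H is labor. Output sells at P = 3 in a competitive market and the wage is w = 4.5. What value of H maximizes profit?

MP_H = (2/3)·18·H^(-1/3) = 12·H^(-1/3).
Profit maximization for a price taker requires P·MP_H = w: 3·12·H^(-1/3) = 4.5.
So H^(-1/3) = 0.125, which gives H = 512.

H* = 512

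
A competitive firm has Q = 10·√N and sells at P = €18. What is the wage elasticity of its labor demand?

MP_N = (1/2)·10·N^(-1/2), so P·MP_N = w gives 90·N^(-1/2) = w.
Solving, N(w) = (90/w)^(2). This is a constant-elasticity form: N ∝ w^(−2), so ε = −2.

ε = -2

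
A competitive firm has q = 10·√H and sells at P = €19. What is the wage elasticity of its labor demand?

MP_H = (1/2)·10·H^(-1/2), so P·MP_H = w gives 95·H^(-1/2) = w.
Solving, H(w) = (95/w)^(2). This is a constant-elasticity form: H ∝ w^(−2), so ε = −2.

ε = -2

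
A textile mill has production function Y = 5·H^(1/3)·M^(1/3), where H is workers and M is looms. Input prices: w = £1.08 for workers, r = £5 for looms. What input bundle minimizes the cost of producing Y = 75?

Cost minimization requires the marginal rate of technical substitution to equal the input-price ratio: MP_H/MP_M = w/r.
Here MP_H/MP_M = (1/3)·(M/H)/(1/3) = (M/H). Setting this equal to 1.08/5 = 0.216 gives M = 0.216H.
Substituting into Y = 75: 5·H^(1/3)·(0.216H)^(1/3) = 75.
Solving, H = 125 and M = 27.

H* = 125, M* = 27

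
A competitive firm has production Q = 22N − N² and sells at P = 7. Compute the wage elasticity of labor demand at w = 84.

From P·MP_N = w with MP_N = 22 − 2N, labor demand is N(w) = (22 − w/7)/2.
dN/dw = −1/(14) = -1/14.
At w = 84, N = 5, so ε = (dN/dw)·(w/N) = (-1/14)·(84/5) = -1.2.

ε = -1.2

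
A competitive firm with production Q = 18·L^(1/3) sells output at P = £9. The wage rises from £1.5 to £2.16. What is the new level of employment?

From P·MP_L = w with MP_L = 6·L^(-2/3), the labor demand is L(w) = (54/w)^(3/2).
At w = 1.5: L = 216. At w = 2.16: L = 125.

L* = 125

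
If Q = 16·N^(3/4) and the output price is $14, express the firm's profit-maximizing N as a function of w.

MP_N = (3/4)·16·N^(-1/4) = 12·N^(-1/4).
Setting P·MP_N = w: 168·N^(-1/4) = w.
Solving for N: N^(-1/4) = w/168, so N = (168/w)^(4).

N(w) = (168/w)^(4)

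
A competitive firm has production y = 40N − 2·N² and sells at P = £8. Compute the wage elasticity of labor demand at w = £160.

ε = -1

From P·MP_N = w with MP_N = 40 − 4N, labor demand is N(w) = (40 − w/8)/4.
dN/dw = −1/(32) = -0.03125.
At w = 160, N = 5, so ε = (dN/dw)·(w/N) = (-0.03125)·(160/5) = -1.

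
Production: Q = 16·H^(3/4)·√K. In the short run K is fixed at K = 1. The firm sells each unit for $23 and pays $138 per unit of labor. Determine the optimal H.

H* = 16

With K = 1, MP_H = (3/4)·16·H^(-1/4)·1^(1/2) = 12·H^(-1/4).
Profit maximization for a price taker requires P·MP_H = w: 23·12·H^(-1/4) = 138.
So H^(-1/4) = 0.5, which gives H = 16.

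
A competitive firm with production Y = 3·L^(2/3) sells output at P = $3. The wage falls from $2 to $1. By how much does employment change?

From P·MP_L = w with MP_L = 2·L^(-1/3), the labor demand is L(w) = (6/w)^(3).
At w = 2: L = 27. At w = 1: L = 216.
ΔL = 216 − 27 = 189.

ΔL = 189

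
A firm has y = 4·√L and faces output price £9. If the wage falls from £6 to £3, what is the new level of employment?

L* = 36

From P·MP_L = w with MP_L = 2·L^(-1/2), the labor demand is L(w) = (18/w)^(2).
At w = 6: L = 9. At w = 3: L = 36.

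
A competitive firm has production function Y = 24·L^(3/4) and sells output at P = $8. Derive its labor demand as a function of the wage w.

MP_L = (3/4)·24·L^(-1/4) = 18·L^(-1/4).
Setting P·MP_L = w: 144·L^(-1/4) = w.
Solving for L: L^(-1/4) = w/144, so L = (144/w)^(4).

L(w) = (144/w)^(4)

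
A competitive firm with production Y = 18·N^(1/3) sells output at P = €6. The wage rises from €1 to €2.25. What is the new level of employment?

From P·MP_N = w with MP_N = 6·N^(-2/3), the labor demand is N(w) = (36/w)^(3/2).
At w = 1: N = 216. At w = 2.25: N = 64.

N* = 64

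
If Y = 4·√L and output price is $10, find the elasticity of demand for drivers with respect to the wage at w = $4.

ε = -2

MP_L = (1/2)·4·L^(-1/2), so P·MP_L = w gives 20·L^(-1/2) = w.
Solving, L(w) = (20/w)^(2). This is a constant-elasticity form: L ∝ w^(−2), so ε = −2.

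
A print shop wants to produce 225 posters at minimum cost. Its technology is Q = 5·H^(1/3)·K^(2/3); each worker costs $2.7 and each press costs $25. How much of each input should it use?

Cost minimization requires the marginal rate of technical substitution to equal the input-price ratio: MP_H/MP_K = w/r.
Here MP_H/MP_K = (1/3)·(K/H)/(2/3) = 0.5·(K/H). Setting this equal to 2.7/25 = 0.108 gives K = 0.216H.
Substituting into Q = 225: 5·H^(1/3)·(0.216H)^(2/3) = 225.
Solving, H = 125 and K = 27.

H* = 125, K* = 27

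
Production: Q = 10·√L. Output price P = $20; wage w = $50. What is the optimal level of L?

L* = 4

MP_L = (1/2)·10·L^(-1/2) = 5·L^(-1/2).
Profit maximization for a price taker requires P·MP_L = w: 20·5·L^(-1/2) = 50.
So L^(-1/2) = 0.5, which gives L = 4.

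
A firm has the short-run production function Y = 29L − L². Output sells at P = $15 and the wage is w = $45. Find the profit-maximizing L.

The marginal product of L is MP_L = 29 − 2L.
A price-taking firm hires until the value of the marginal product equals the wage: P·MP_L = w, so 15·(29 − 2L) = 45.
Then 29 − 2L = 3, giving L = 13.

L* = 13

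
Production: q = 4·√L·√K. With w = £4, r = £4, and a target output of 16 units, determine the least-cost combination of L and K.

L* = 4, K* = 4

Cost minimization requires the marginal rate of technical substitution to equal the input-price ratio: MP_L/MP_K = w/r.
Here MP_L/MP_K = (1/2)·(K/L)/(1/2) = (K/L). Setting this equal to 4/4 = 1 gives K = L.
Substituting into q = 16: 4·L^(1/2)·(L)^(1/2) = 16.
Solving, L = 4 and K = 4.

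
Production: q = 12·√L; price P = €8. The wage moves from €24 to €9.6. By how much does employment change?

From P·MP_L = w with MP_L = 6·L^(-1/2), the labor demand is L(w) = (48/w)^(2).
At w = 24: L = 4. At w = 9.6: L = 25.
ΔL = 25 − 4 = 21.

ΔL = 21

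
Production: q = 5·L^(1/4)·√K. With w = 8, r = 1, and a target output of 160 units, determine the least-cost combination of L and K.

L* = 16, K* = 256

Cost minimization requires the marginal rate of technical substitution to equal the input-price ratio: MP_L/MP_K = w/r.
Here MP_L/MP_K = (1/4)·(K/L)/(1/2) = 0.5·(K/L). Setting this equal to 8/1 = 8 gives K = 16L.
Substituting into q = 160: 5·L^(1/4)·(16L)^(1/2) = 160.
Solving, L = 16 and K = 256.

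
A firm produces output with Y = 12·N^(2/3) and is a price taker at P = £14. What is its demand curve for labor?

MP_N = (2/3)·12·N^(-1/3) = 8·N^(-1/3).
Setting P·MP_N = w: 112·N^(-1/3) = w.
Solving for N: N^(-1/3) = w/112, so N = (112/w)^(3).

N(w) = 1404928/w³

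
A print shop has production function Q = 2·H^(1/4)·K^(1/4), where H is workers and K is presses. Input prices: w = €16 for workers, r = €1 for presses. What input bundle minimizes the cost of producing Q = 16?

H* = 16, K* = 256

Cost minimization requires the marginal rate of technical substitution to equal the input-price ratio: MP_H/MP_K = w/r.
Here MP_H/MP_K = (1/4)·(K/H)/(1/4) = (K/H). Setting this equal to 16/1 = 16 gives K = 16H.
Substituting into Q = 16: 2·H^(1/4)·(16H)^(1/4) = 16.
Solving, H = 16 and K = 256.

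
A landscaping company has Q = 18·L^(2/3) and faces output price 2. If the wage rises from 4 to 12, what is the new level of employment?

L* = 8

From P·MP_L = w with MP_L = 12·L^(-1/3), the labor demand is L(w) = (24/w)^(3).
At w = 4: L = 216. At w = 12: L = 8.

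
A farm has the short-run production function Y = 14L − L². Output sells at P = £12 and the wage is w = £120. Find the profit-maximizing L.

The marginal product of L is MP_L = 14 − 2L.
A price-taking firm hires until the value of the marginal product equals the wage: P·MP_L = w, so 12·(14 − 2L) = 120.
Then 14 − 2L = 10, giving L = 2.

L* = 2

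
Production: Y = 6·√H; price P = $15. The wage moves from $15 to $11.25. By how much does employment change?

From P·MP_H = w with MP_H = 3·H^(-1/2), the labor demand is H(w) = (45/w)^(2).
At w = 15: H = 9. At w = 11.25: H = 16.
ΔH = 16 − 9 = 7.

ΔH = 7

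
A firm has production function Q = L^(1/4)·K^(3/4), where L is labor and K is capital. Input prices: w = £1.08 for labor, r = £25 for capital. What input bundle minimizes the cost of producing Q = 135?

L* = 625, K* = 81

Cost minimization requires the marginal rate of technical substitution to equal the input-price ratio: MP_L/MP_K = w/r.
Here MP_L/MP_K = (1/4)·(K/L)/(3/4) = (1/3)·(K/L). Setting this equal to 1.08/25 = 0.0432 gives K = 0.1296L.
Substituting into Q = 135: L^(1/4)·(0.1296L)^(3/4) = 135.
Solving, L = 625 and K = 81.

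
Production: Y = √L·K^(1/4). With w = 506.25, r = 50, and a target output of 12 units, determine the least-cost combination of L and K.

Cost minimization requires the marginal rate of technical substitution to equal the input-price ratio: MP_L/MP_K = w/r.
Here MP_L/MP_K = (1/2)·(K/L)/(1/4) = 2·(K/L). Setting this equal to 506.25/50 = 10.125 gives K = 5.0625L.
Substituting into Y = 12: L^(1/2)·(5.0625L)^(1/4) = 12.
Solving, L = 16 and K = 81.

L* = 16, K* = 81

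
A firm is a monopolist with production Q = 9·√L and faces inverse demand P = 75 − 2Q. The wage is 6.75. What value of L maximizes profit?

Marginal revenue from the inverse demand is MR = 75 − 4Q.
The marginal product is MP_L = 4.5·L^(-1/2).
A monopolist hires until marginal revenue product equals the wage: MR·MP_L = w.
At L, Q = 9·√L. Substituting and solving: (75 − 36·√L)·4.5·L^(-1/2) = 6.75 gives L = 4.

L* = 4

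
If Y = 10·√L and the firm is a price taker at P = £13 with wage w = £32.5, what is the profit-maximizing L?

L* = 4

MP_L = (1/2)·10·L^(-1/2) = 5·L^(-1/2).
Profit maximization for a price taker requires P·MP_L = w: 13·5·L^(-1/2) = 32.5.
So L^(-1/2) = 0.5, which gives L = 4.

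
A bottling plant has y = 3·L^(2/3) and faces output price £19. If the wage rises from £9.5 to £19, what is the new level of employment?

From P·MP_L = w with MP_L = 2·L^(-1/3), the labor demand is L(w) = (38/w)^(3).
At w = 9.5: L = 64. At w = 19: L = 8.

L* = 8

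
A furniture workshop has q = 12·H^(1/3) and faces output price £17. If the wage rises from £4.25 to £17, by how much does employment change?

ΔH = -56

From P·MP_H = w with MP_H = 4·H^(-2/3), the labor demand is H(w) = (68/w)^(3/2).
At w = 4.25: H = 64. At w = 17: H = 8.
ΔH = 8 − 64 = -56.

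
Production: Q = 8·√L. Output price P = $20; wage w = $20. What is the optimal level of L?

MP_L = (1/2)·8·L^(-1/2) = 4·L^(-1/2).
Profit maximization for a price taker requires P·MP_L = w: 20·4·L^(-1/2) = 20.
So L^(-1/2) = 0.25, which gives L = 16.

L* = 16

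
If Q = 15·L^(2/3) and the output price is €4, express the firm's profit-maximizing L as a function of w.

L(w) = 64000/w³

MP_L = (2/3)·15·L^(-1/3) = 10·L^(-1/3).
Setting P·MP_L = w: 40·L^(-1/3) = w.
Solving for L: L^(-1/3) = w/40, so L = (40/w)^(3).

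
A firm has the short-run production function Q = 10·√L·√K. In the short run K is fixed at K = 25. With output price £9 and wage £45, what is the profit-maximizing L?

With K = 25, MP_L = (1/2)·10·L^(-1/2)·25^(1/2) = 25·L^(-1/2).
Profit maximization for a price taker requires P·MP_L = w: 9·25·L^(-1/2) = 45.
So L^(-1/2) = 0.2, which gives L = 25.

L* = 25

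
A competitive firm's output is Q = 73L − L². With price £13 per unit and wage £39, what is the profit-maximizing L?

The marginal product of L is MP_L = 73 − 2L.
A price-taking firm hires until the value of the marginal product equals the wage: P·MP_L = w, so 13·(73 − 2L) = 39.
Then 73 − 2L = 3, giving L = 35.

L* = 35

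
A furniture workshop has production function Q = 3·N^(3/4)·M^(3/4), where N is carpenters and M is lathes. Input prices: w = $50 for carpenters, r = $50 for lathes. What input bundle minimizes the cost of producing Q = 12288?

Cost minimization requires the marginal rate of technical substitution to equal the input-price ratio: MP_N/MP_M = w/r.
Here MP_N/MP_M = (3/4)·(M/N)/(3/4) = (M/N). Setting this equal to 50/50 = 1 gives M = N.
Substituting into Q = 12288: 3·N^(3/4)·(N)^(3/4) = 12288.
Solving, N = 256 and M = 256.

N* = 256, M* = 256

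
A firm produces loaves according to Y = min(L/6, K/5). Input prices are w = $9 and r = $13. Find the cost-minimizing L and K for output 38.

With a fixed-proportions technology, the cost-minimizing bundle uses no slack in either input: L/6 = K/5 = Y.
So L = 6·38 = 228 and K = 5·38 = 190.

L* = 228, K* = 190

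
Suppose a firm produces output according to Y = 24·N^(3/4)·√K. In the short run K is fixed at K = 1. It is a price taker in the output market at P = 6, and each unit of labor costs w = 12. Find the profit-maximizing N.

N* = 6561

With K = 1, MP_N = (3/4)·24·N^(-1/4)·1^(1/2) = 18·N^(-1/4).
Profit maximization for a price taker requires P·MP_N = w: 6·18·N^(-1/4) = 12.
So N^(-1/4) = 1/9, which gives N = 6561.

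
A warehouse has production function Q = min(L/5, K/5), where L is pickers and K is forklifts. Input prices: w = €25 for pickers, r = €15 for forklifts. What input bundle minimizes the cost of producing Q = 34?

L* = 170, K* = 170

With a fixed-proportions technology, the cost-minimizing bundle uses no slack in either input: L/5 = K/5 = Q.
So L = 5·34 = 170 and K = 5·34 = 170.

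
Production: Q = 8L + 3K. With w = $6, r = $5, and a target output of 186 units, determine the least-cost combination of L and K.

L* = 23.25, K* = 0

The inputs are perfect substitutes, so the firm uses whichever has the lower cost per unit of output.
Cost per unit of output via L is w/8 = 0.75; via K it is r/3 = 5/3. L is cheaper.
Producing Q = 186 with L alone: L = 23.25, K = 0.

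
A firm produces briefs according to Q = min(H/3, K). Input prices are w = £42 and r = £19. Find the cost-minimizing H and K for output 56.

With a fixed-proportions technology, the cost-minimizing bundle uses no slack in either input: H/3 = K = Q.
So H = 3·56 = 168 and K = 56.

H* = 168, K* = 56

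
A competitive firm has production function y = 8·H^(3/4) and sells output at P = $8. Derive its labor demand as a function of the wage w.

MP_H = (3/4)·8·H^(-1/4) = 6·H^(-1/4).
Setting P·MP_H = w: 48·H^(-1/4) = w.
Solving for H: H^(-1/4) = w/48, so H = (48/w)^(4).

H(w) = 5308416/w^(4)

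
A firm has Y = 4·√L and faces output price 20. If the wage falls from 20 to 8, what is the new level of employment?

From P·MP_L = w with MP_L = 2·L^(-1/2), the labor demand is L(w) = (40/w)^(2).
At w = 20: L = 4. At w = 8: L = 25.

L* = 25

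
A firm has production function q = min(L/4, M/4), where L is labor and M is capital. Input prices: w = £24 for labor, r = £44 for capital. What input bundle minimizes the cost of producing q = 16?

With a fixed-proportions technology, the cost-minimizing bundle uses no slack in either input: L/4 = M/4 = q.
So L = 4·16 = 64 and M = 4·16 = 64.

L* = 64, M* = 64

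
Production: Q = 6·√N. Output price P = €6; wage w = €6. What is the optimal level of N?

N* = 9

MP_N = (1/2)·6·N^(-1/2) = 3·N^(-1/2).
Profit maximization for a price taker requires P·MP_N = w: 6·3·N^(-1/2) = 6.
So N^(-1/2) = 1/3, which gives N = 9.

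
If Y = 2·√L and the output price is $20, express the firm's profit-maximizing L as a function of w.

L(w) = 400/w²

MP_L = (1/2)·2·L^(-1/2) = L^(-1/2).
Setting P·MP_L = w: 20·L^(-1/2) = w.
Solving for L: L^(-1/2) = w/20, so L = (20/w)^(2).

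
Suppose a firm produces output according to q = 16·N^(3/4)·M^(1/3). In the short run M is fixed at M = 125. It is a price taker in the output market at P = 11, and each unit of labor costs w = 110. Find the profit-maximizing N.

N* = 1296

With M = 125, MP_N = (3/4)·16·N^(-1/4)·125^(1/3) = 60·N^(-1/4).
Profit maximization for a price taker requires P·MP_N = w: 11·60·N^(-1/4) = 110.
So N^(-1/4) = 1/6, which gives N = 1296.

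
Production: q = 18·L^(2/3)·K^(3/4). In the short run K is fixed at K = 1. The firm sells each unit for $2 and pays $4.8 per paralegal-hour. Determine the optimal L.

With K = 1, MP_L = (2/3)·18·L^(-1/3)·1^(3/4) = 12·L^(-1/3).
Profit maximization for a price taker requires P·MP_L = w: 2·12·L^(-1/3) = 4.8.
So L^(-1/3) = 0.2, which gives L = 125.

L* = 125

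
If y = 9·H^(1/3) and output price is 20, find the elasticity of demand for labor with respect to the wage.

MP_H = (1/3)·9·H^(-2/3), so P·MP_H = w gives 60·H^(-2/3) = w.
Solving, H(w) = (60/w)^(3/2). This is a constant-elasticity form: H ∝ w^(−3/2), so ε = −3/2.

ε = -1.5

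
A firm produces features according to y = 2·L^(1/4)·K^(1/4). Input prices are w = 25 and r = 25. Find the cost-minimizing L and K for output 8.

Cost minimization requires the marginal rate of technical substitution to equal the input-price ratio: MP_L/MP_K = w/r.
Here MP_L/MP_K = (1/4)·(K/L)/(1/4) = (K/L). Setting this equal to 25/25 = 1 gives K = L.
Substituting into y = 8: 2·L^(1/4)·(L)^(1/4) = 8.
Solving, L = 16 and K = 16.

L* = 16, K* = 16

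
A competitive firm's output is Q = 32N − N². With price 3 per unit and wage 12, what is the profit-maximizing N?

N* = 14

The marginal product of N is MP_N = 32 − 2N.
A price-taking firm hires until the value of the marginal product equals the wage: P·MP_N = w, so 3·(32 − 2N) = 12.
Then 32 − 2N = 4, giving N = 14.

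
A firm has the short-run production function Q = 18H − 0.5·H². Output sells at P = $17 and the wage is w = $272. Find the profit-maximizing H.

The marginal product of H is MP_H = 18 − H.
A price-taking firm hires until the value of the marginal product equals the wage: P·MP_H = w, so 17·(18 − H) = 272.
Then 18 − H = 16, giving H = 2.

H* = 2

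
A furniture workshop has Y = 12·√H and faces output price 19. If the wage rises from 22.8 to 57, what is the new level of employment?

From P·MP_H = w with MP_H = 6·H^(-1/2), the labor demand is H(w) = (114/w)^(2).
At w = 22.8: H = 25. At w = 57: H = 4.

H* = 4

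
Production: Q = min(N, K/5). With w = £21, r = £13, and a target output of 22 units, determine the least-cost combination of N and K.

N* = 22, K* = 110

With a fixed-proportions technology, the cost-minimizing bundle uses no slack in either input: N = K/5 = Q.
So N = 22 and K = 5·22 = 110.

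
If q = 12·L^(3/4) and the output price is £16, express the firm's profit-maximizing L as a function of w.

L(w) = (144/w)^(4)

MP_L = (3/4)·12·L^(-1/4) = 9·L^(-1/4).
Setting P·MP_L = w: 144·L^(-1/4) = w.
Solving for L: L^(-1/4) = w/144, so L = (144/w)^(4).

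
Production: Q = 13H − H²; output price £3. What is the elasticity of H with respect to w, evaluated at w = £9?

From P·MP_H = w with MP_H = 13 − 2H, labor demand is H(w) = (13 − w/3)/2.
dH/dw = −1/(6) = -1/6.
At w = 9, H = 5, so ε = (dH/dw)·(w/H) = (-1/6)·(9/5) = -0.3.

ε = -0.3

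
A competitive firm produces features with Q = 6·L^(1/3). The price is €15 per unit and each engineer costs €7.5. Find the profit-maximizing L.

L* = 8

MP_L = (1/3)·6·L^(-2/3) = 2·L^(-2/3).
Profit maximization for a price taker requires P·MP_L = w: 15·2·L^(-2/3) = 7.5.
So L^(-2/3) = 0.25, which gives L = 8.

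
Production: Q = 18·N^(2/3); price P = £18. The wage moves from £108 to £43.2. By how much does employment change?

From P·MP_N = w with MP_N = 12·N^(-1/3), the labor demand is N(w) = (216/w)^(3).
At w = 108: N = 8. At w = 43.2: N = 125.
ΔN = 125 − 8 = 117.

ΔN = 117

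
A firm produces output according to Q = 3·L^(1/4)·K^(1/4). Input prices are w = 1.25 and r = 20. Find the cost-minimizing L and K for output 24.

L* = 256, K* = 16

Cost minimization requires the marginal rate of technical substitution to equal the input-price ratio: MP_L/MP_K = w/r.
Here MP_L/MP_K = (1/4)·(K/L)/(1/4) = (K/L). Setting this equal to 1.25/20 = 0.0625 gives K = 0.0625L.
Substituting into Q = 24: 3·L^(1/4)·(0.0625L)^(1/4) = 24.
Solving, L = 256 and K = 16.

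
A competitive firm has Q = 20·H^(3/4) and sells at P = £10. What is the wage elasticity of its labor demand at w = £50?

ε = -4

MP_H = (3/4)·20·H^(-1/4), so P·MP_H = w gives 150·H^(-1/4) = w.
Solving, H(w) = (150/w)^(4). This is a constant-elasticity form: H ∝ w^(−4), so ε = −4.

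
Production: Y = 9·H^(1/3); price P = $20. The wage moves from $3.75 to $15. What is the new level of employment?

H* = 8

From P·MP_H = w with MP_H = 3·H^(-2/3), the labor demand is H(w) = (60/w)^(3/2).
At w = 3.75: H = 64. At w = 15: H = 8.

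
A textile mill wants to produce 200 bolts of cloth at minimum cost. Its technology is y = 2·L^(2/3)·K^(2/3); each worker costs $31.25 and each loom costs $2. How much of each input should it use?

Cost minimization requires the marginal rate of technical substitution to equal the input-price ratio: MP_L/MP_K = w/r.
Here MP_L/MP_K = (2/3)·(K/L)/(2/3) = (K/L). Setting this equal to 31.25/2 = 15.625 gives K = 15.625L.
Substituting into y = 200: 2·L^(2/3)·(15.625L)^(2/3) = 200.
Solving, L = 8 and K = 125.

L* = 8, K* = 125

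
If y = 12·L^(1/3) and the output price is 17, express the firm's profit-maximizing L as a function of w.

MP_L = (1/3)·12·L^(-2/3) = 4·L^(-2/3).
Setting P·MP_L = w: 68·L^(-2/3) = w.
Solving for L: L^(-2/3) = w/68, so L = (68/w)^(3/2).

L(w) = (68/w)^(3/2)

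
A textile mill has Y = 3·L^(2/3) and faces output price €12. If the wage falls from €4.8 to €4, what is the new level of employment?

L* = 216

From P·MP_L = w with MP_L = 2·L^(-1/3), the labor demand is L(w) = (24/w)^(3).
At w = 4.8: L = 125. At w = 4: L = 216.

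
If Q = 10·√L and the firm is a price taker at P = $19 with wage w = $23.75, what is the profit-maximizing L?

L* = 16

MP_L = (1/2)·10·L^(-1/2) = 5·L^(-1/2).
Profit maximization for a price taker requires P·MP_L = w: 19·5·L^(-1/2) = 23.75.
So L^(-1/2) = 0.25, which gives L = 16.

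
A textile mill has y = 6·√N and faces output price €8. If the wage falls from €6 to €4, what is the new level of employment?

From P·MP_N = w with MP_N = 3·N^(-1/2), the labor demand is N(w) = (24/w)^(2).
At w = 6: N = 16. At w = 4: N = 36.

N* = 36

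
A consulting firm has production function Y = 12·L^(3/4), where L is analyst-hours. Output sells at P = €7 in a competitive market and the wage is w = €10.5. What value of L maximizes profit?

L* = 1296

MP_L = (3/4)·12·L^(-1/4) = 9·L^(-1/4).
Profit maximization for a price taker requires P·MP_L = w: 7·9·L^(-1/4) = 10.5.
So L^(-1/4) = 1/6, which gives L = 1296.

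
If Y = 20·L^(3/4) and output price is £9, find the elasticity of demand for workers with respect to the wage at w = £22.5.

ε = -4

MP_L = (3/4)·20·L^(-1/4), so P·MP_L = w gives 135·L^(-1/4) = w.
Solving, L(w) = (135/w)^(4). This is a constant-elasticity form: L ∝ w^(−4), so ε = −4.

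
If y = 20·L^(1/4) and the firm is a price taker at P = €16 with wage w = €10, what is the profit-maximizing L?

MP_L = (1/4)·20·L^(-3/4) = 5·L^(-3/4).
Profit maximization for a price taker requires P·MP_L = w: 16·5·L^(-3/4) = 10.
So L^(-3/4) = 0.125, which gives L = 16.

L* = 16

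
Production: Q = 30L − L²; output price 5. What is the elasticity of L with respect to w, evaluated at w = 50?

From P·MP_L = w with MP_L = 30 − 2L, labor demand is L(w) = (30 − w/5)/2.
dL/dw = −1/(10) = -0.1.
At w = 50, L = 10, so ε = (dL/dw)·(w/L) = (-0.1)·(50/10) = -0.5.

ε = -0.5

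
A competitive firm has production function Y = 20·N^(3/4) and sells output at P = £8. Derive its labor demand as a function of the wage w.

MP_N = (3/4)·20·N^(-1/4) = 15·N^(-1/4).
Setting P·MP_N = w: 120·N^(-1/4) = w.
Solving for N: N^(-1/4) = w/120, so N = (120/w)^(4).

N(w) = (120/w)^(4)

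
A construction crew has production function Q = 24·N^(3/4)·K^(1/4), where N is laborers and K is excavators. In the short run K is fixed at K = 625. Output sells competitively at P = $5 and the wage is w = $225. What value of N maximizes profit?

With K = 625, MP_N = (3/4)·24·N^(-1/4)·625^(1/4) = 90·N^(-1/4).
Profit maximization for a price taker requires P·MP_N = w: 5·90·N^(-1/4) = 225.
So N^(-1/4) = 0.5, which gives N = 16.

N* = 16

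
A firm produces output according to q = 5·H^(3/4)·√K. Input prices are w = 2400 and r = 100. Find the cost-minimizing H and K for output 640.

Cost minimization requires the marginal rate of technical substitution to equal the input-price ratio: MP_H/MP_K = w/r.
Here MP_H/MP_K = (3/4)·(K/H)/(1/2) = 1.5·(K/H). Setting this equal to 2400/100 = 24 gives K = 16H.
Substituting into q = 640: 5·H^(3/4)·(16H)^(1/2) = 640.
Solving, H = 16 and K = 256.

H* = 16, K* = 256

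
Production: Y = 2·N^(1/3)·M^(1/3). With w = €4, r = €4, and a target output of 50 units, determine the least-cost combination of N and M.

N* = 125, M* = 125

Cost minimization requires the marginal rate of technical substitution to equal the input-price ratio: MP_N/MP_M = w/r.
Here MP_N/MP_M = (1/3)·(M/N)/(1/3) = (M/N). Setting this equal to 4/4 = 1 gives M = N.
Substituting into Y = 50: 2·N^(1/3)·(N)^(1/3) = 50.
Solving, N = 125 and M = 125.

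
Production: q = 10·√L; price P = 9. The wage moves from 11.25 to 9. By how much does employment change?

From P·MP_L = w with MP_L = 5·L^(-1/2), the labor demand is L(w) = (45/w)^(2).
At w = 11.25: L = 16. At w = 9: L = 25.
ΔL = 25 − 16 = 9.

ΔL = 9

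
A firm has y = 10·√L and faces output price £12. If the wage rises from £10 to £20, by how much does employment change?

ΔL = -27

From P·MP_L = w with MP_L = 5·L^(-1/2), the labor demand is L(w) = (60/w)^(2).
At w = 10: L = 36. At w = 20: L = 9.
ΔL = 9 − 36 = -27.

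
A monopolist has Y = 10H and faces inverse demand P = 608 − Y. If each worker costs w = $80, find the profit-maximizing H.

H* = 30

Marginal revenue from the inverse demand is MR = 608 − 2Y.
The marginal product is MP_H = 10.
A monopolist hires until marginal revenue product equals the wage: MR·MP_H = w.
(608 − 20H)·10 = 80, so H = 30.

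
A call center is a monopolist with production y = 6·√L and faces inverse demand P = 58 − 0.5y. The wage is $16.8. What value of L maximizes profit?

L* = 25

Marginal revenue from the inverse demand is MR = 58 − y.
The marginal product is MP_L = 3·L^(-1/2).
A monopolist hires until marginal revenue product equals the wage: MR·MP_L = w.
At L, y = 6·√L. Substituting and solving: (58 − 6·√L)·3·L^(-1/2) = 16.8 gives L = 25.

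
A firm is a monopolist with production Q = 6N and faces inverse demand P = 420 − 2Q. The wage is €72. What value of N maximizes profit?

Marginal revenue from the inverse demand is MR = 420 − 4Q.
The marginal product is MP_N = 6.
A monopolist hires until marginal revenue product equals the wage: MR·MP_N = w.
(420 − 24N)·6 = 72, so N = 17.

N* = 17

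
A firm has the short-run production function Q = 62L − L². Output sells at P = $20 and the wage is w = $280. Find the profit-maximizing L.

The marginal product of L is MP_L = 62 − 2L.
A price-taking firm hires until the value of the marginal product equals the wage: P·MP_L = w, so 20·(62 − 2L) = 280.
Then 62 − 2L = 14, giving L = 24.

L* = 24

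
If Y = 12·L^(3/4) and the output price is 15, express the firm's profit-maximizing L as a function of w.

L(w) = (135/w)^(4)

MP_L = (3/4)·12·L^(-1/4) = 9·L^(-1/4).
Setting P·MP_L = w: 135·L^(-1/4) = w.
Solving for L: L^(-1/4) = w/135, so L = (135/w)^(4).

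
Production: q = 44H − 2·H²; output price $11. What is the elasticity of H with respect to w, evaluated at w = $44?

ε = -0.1

From P·MP_H = w with MP_H = 44 − 4H, labor demand is H(w) = (44 − w/11)/4.
dH/dw = −1/(44) = -1/44.
At w = 44, H = 10, so ε = (dH/dw)·(w/H) = (-1/44)·(44/10) = -0.1.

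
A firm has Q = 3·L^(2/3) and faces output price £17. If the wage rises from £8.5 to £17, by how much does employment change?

From P·MP_L = w with MP_L = 2·L^(-1/3), the labor demand is L(w) = (34/w)^(3).
At w = 8.5: L = 64. At w = 17: L = 8.
ΔL = 8 − 64 = -56.

ΔL = -56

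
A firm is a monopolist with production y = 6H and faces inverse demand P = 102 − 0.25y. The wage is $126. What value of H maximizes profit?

H* = 27

Marginal revenue from the inverse demand is MR = 102 − 0.5y.
The marginal product is MP_H = 6.
A monopolist hires until marginal revenue product equals the wage: MR·MP_H = w.
(102 − 3H)·6 = 126, so H = 27.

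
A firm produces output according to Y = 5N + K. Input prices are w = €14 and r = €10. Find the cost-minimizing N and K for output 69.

The inputs are perfect substitutes, so the firm uses whichever has the lower cost per unit of output.
Cost per unit of output via N is 2.8; via K it is 10. N is cheaper.
Producing Y = 69 with N alone: N = 13.8, K = 0.

N* = 13.8, K* = 0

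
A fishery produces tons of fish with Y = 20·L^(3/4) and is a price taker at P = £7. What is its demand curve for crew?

L(w) = (105/w)^(4)

MP_L = (3/4)·20·L^(-1/4) = 15·L^(-1/4).
Setting P·MP_L = w: 105·L^(-1/4) = w.
Solving for L: L^(-1/4) = w/105, so L = (105/w)^(4).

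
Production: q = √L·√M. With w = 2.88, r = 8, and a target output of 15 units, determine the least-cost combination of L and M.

L* = 25, M* = 9

Cost minimization requires the marginal rate of technical substitution to equal the input-price ratio: MP_L/MP_M = w/r.
Here MP_L/MP_M = (1/2)·(M/L)/(1/2) = (M/L). Setting this equal to 2.88/8 = 0.36 gives M = 0.36L.
Substituting into q = 15: L^(1/2)·(0.36L)^(1/2) = 15.
Solving, L = 25 and M = 9.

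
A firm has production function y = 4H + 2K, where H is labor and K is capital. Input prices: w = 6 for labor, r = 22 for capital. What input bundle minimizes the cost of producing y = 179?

The inputs are perfect substitutes, so the firm uses whichever has the lower cost per unit of output.
Cost per unit of output via H is w/4 = 1.5; via K it is r/2 = 11. H is cheaper.
Producing y = 179 with H alone: H = 44.75, K = 0.

H* = 44.75, K* = 0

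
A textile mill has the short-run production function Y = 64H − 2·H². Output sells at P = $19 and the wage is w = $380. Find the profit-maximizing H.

The marginal product of H is MP_H = 64 − 4H.
A price-taking firm hires until the value of the marginal product equals the wage: P·MP_H = w, so 19·(64 − 4H) = 380.
Then 64 − 4H = 20, giving H = 11.

H* = 11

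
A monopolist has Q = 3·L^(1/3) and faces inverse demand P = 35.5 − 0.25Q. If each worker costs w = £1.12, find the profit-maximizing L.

Marginal revenue from the inverse demand is MR = 35.5 − 0.5Q.
The marginal product is MP_L = L^(-2/3).
A monopolist hires until marginal revenue product equals the wage: MR·MP_L = w.
At L, Q = 3·L^(1/3). Substituting and solving: (35.5 − 1.5·L^(1/3))·L^(-2/3) = 1.12 gives L = 125.

L* = 125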